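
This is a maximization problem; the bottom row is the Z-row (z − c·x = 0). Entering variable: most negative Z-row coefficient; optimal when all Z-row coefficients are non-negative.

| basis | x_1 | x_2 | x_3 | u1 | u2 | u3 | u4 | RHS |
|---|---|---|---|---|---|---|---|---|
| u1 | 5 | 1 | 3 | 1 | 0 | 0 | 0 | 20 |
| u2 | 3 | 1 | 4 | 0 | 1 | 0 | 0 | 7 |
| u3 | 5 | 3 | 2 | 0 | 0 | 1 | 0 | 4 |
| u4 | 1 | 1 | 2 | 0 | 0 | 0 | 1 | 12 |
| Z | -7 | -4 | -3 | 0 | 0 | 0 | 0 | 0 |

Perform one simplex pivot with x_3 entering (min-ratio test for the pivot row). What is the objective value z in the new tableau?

Ratio test on column x_3 — row 1: 20/3 = 20/3; row 2: 7/4 = 7/4; row 3: 4/2 = 2; row 4: 12/2 = 6. Minimum is 7/4 at row 2 (u2 leaves); pivot element 4.
Pivot on row 2; the Z-row RHS becomes 0 − (-3)·(7/4) = 21/4.

21/4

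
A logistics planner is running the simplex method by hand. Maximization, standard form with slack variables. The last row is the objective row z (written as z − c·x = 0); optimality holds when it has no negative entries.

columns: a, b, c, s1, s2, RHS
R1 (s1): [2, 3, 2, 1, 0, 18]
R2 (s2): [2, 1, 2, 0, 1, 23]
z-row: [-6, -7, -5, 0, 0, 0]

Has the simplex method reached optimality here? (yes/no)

no

The z-row has a negative entry -7 in column b, so it is not optimal.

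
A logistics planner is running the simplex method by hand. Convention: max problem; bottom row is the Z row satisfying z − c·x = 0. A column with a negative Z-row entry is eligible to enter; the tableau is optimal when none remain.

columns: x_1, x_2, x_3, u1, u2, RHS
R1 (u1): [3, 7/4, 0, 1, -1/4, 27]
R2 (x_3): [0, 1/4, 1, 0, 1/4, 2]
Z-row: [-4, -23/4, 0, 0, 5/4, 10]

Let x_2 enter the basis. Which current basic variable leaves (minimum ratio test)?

Column x_2 entries and ratios — u1: 27/(7/4) = 108/7; x_3: 2/(1/4) = 8.
Smallest ratio is 8 in the row of x_3, so x_3 leaves.

x_3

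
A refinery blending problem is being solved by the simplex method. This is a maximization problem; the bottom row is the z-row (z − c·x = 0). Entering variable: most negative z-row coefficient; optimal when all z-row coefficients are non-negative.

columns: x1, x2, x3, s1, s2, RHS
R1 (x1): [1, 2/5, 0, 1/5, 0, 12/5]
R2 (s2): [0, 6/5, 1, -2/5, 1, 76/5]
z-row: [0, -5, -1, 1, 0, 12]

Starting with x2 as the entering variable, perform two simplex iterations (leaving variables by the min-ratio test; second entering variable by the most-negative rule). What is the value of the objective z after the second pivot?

Ratio test on column x2 — row 1: (12/5)/(2/5) = 6; row 2: (76/5)/(6/5) = 38/3. Minimum is 6 at row 1 (x1 leaves); pivot element 2/5.
Pivot on row 1; the z-row RHS becomes 12 − (-5)·6 = 42.
Next entering variable (most negative z-row entry -1): x3.
Ratio test on column x3 — row 1: entry 0 ≤ 0; row 2: 8/1 = 8. Minimum is 8 at row 2 (s2 leaves); pivot element 1.
After the second pivot the z-row RHS is 42 − (-1)·8 = 50.

50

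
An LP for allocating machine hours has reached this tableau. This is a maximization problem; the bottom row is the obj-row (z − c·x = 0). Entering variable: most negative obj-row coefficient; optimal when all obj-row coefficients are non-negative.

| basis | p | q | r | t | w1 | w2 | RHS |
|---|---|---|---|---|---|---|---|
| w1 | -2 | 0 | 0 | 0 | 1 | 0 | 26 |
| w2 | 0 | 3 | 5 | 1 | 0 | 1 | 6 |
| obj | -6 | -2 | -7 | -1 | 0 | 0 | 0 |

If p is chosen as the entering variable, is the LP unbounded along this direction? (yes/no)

yes

Every constraint-row entry in column p is ≤ 0, so increasing p is unbounded.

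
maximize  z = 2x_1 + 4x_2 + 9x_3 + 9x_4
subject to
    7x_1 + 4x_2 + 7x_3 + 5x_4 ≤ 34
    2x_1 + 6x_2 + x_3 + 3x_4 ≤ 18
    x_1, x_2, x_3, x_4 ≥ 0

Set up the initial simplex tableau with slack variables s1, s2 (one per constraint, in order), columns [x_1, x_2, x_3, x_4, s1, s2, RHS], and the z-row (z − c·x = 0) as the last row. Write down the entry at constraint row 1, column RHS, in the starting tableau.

The RHS of constraint 1 is b_1 = 34.

34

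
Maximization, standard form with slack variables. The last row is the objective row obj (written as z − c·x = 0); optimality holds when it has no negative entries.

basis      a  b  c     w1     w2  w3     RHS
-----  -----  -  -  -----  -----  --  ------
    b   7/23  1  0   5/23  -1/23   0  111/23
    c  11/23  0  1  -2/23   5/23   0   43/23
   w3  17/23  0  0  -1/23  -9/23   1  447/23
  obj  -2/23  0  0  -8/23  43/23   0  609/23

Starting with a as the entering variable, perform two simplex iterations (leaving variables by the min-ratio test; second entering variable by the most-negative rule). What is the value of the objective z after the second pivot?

Ratio test on column a — row 1: (111/23)/(7/23) = 111/7; row 2: (43/23)/(11/23) = 43/11; row 3: (447/23)/(17/23) = 447/17. Minimum is 43/11 at row 2 (c leaves); pivot element 11/23.
Pivot on row 2; the obj-row RHS becomes 609/23 − (-2/23)·(43/11) = 295/11.
Next entering variable (most negative obj-row entry -4/11): w1.
Ratio test on column w1 — row 1: (40/11)/(3/11) = 40/3; row 2: entry -2/11 ≤ 0; row 3: (182/11)/(1/11) = 182. Minimum is 40/3 at row 1 (b leaves); pivot element 3/11.
After the second pivot the obj-row RHS is 295/11 − (-4/11)·(40/3) = 95/3.

95/3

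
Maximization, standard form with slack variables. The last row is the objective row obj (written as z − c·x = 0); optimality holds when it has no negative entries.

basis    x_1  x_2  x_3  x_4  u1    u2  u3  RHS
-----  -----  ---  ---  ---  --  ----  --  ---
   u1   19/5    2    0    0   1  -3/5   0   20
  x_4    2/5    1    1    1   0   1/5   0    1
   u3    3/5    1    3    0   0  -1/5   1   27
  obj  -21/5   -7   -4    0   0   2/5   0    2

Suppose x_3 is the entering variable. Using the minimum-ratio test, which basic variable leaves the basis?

Column x_3 entries and ratios — u1: 0 ≤ 0, skip; x_4: 1/1 = 1; u3: 27/3 = 9.
Smallest ratio is 1 in the row of x_4, so x_4 leaves.

x_4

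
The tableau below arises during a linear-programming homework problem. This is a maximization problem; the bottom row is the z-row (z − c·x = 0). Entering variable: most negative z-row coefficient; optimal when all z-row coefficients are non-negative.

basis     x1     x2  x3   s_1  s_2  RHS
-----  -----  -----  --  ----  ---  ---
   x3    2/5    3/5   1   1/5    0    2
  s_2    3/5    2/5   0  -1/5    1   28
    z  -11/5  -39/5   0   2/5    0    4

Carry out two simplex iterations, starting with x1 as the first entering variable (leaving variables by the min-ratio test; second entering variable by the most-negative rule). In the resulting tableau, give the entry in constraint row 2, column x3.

-2/3

Ratio test on column x1 — row 1: 2/(2/5) = 5; row 2: 28/(3/5) = 140/3. Minimum is 5 at row 1 (x3 leaves); pivot element 2/5.
Divide row 1 by 2/5; eliminate column x1 from the other rows.
Second iteration: most negative z-row entry is -9/2 in column x2, so x2 enters.
Ratio test on column x2 — row 1: 5/(3/2) = 10/3; row 2: entry -1/2 ≤ 0. Minimum is 10/3 at row 1 (x1 leaves); pivot element 3/2.
Divide row 1 by 3/2; eliminate column x2 from the other rows.
After both pivots, the entry at constraint row 2, column x3 is -2/3.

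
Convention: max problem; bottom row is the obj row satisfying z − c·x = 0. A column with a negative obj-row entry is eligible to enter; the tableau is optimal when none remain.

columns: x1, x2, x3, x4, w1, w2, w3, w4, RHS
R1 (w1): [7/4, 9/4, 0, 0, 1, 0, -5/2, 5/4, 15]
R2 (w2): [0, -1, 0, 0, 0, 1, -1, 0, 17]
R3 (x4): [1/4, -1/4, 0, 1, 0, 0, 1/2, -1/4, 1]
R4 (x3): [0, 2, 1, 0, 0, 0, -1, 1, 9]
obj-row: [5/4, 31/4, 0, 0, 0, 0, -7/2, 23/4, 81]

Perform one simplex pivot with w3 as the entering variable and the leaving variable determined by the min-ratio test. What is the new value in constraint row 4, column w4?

1/2

Ratio test on column w3 — row 1: entry -5/2 ≤ 0; row 2: entry -1 ≤ 0; row 3: 1/(1/2) = 2; row 4: entry -1 ≤ 0. Minimum is 2 at row 3 (x4 leaves); pivot element 1/2.
Divide row 3 by 1/2; eliminate column w3 from the other rows.
Row 4 update in column w4: 1 − (-1)·(-1/2) = 1/2.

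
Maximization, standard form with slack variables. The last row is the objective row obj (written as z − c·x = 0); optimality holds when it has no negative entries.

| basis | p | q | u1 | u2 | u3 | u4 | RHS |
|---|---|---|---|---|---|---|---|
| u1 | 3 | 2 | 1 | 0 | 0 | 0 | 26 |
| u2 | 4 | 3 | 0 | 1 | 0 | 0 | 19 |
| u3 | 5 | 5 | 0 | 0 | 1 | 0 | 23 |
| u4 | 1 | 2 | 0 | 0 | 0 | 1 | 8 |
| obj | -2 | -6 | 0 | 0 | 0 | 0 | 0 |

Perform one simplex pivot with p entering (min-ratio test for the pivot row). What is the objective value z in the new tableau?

Ratio test on column p — row 1: 26/3 = 26/3; row 2: 19/4 = 19/4; row 3: 23/5 = 23/5; row 4: 8/1 = 8. Minimum is 23/5 at row 3 (u3 leaves); pivot element 5.
Pivot on row 3; the obj-row RHS becomes 0 − (-2)·(23/5) = 46/5.

46/5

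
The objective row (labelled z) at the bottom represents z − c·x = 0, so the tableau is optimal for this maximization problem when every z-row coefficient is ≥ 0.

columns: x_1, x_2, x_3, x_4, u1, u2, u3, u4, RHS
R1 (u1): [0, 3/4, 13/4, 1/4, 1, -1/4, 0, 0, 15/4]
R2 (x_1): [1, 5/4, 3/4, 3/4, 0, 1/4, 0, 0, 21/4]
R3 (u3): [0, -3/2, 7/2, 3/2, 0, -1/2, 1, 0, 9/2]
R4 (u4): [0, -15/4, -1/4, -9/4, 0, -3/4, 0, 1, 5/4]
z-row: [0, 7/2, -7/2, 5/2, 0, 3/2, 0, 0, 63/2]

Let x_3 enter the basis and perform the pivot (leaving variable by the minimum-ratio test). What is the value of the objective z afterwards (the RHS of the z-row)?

Ratio test on column x_3 — row 1: (15/4)/(13/4) = 15/13; row 2: (21/4)/(3/4) = 7; row 3: (9/2)/(7/2) = 9/7; row 4: entry -1/4 ≤ 0. Minimum is 15/13 at row 1 (u1 leaves); pivot element 13/4.
Pivot on row 1; the z-row RHS becomes 63/2 − (-7/2)·(15/13) = 462/13.

462/13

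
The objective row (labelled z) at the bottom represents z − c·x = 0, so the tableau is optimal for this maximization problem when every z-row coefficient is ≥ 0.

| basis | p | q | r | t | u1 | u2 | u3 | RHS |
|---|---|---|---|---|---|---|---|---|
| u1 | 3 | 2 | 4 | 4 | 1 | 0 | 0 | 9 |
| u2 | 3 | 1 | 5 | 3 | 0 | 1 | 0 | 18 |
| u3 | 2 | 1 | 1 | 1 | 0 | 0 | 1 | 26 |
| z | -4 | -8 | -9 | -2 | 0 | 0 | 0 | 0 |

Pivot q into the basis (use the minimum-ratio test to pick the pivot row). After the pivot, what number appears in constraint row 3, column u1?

-1/2

Ratio test on column q — row 1: 9/2 = 9/2; row 2: 18/1 = 18; row 3: 26/1 = 26. Minimum is 9/2 at row 1 (u1 leaves); pivot element 2.
Divide row 1 by 2; eliminate column q from the other rows.
Row 3 update in column u1: 0 − 1·(1/2) = -1/2.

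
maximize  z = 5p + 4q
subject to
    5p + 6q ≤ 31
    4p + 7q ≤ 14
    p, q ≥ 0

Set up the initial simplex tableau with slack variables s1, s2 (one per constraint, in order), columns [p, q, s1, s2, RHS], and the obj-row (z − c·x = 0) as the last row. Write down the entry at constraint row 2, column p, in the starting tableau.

4

Constraint 2 has coefficient 4 on p.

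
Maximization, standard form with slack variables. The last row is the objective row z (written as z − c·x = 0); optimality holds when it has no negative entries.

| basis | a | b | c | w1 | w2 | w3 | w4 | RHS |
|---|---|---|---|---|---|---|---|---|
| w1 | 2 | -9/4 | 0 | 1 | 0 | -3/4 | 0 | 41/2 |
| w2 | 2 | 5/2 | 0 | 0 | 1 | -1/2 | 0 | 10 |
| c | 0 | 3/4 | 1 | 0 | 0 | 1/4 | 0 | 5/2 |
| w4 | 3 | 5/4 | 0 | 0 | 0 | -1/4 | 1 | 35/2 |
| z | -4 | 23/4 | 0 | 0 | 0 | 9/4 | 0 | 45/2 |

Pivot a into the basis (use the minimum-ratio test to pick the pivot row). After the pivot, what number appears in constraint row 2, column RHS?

Ratio test on column a — row 1: (41/2)/2 = 41/4; row 2: 10/2 = 5; row 3: entry 0 ≤ 0; row 4: (35/2)/3 = 35/6. Minimum is 5 at row 2 (w2 leaves); pivot element 2.
Divide row 2 by 2; eliminate column a from the other rows.
In the new row 2, the RHS entry is the old entry divided by the pivot: 10/2 = 5.

5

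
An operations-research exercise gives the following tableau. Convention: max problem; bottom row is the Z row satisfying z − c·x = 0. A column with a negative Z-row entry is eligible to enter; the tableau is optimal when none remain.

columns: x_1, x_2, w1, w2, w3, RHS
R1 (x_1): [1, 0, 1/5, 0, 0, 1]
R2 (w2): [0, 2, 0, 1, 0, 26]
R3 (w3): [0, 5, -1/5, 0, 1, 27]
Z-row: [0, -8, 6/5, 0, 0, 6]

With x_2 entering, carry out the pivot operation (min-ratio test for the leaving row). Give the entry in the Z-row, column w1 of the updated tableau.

22/25

Ratio test on column x_2 — row 1: entry 0 ≤ 0; row 2: 26/2 = 13; row 3: 27/5 = 27/5. Minimum is 27/5 at row 3 (w3 leaves); pivot element 5.
Divide row 3 by 5; eliminate column x_2 from the other rows.
Z-row update in column w1: 6/5 − (-8)·(-1/25) = 22/25.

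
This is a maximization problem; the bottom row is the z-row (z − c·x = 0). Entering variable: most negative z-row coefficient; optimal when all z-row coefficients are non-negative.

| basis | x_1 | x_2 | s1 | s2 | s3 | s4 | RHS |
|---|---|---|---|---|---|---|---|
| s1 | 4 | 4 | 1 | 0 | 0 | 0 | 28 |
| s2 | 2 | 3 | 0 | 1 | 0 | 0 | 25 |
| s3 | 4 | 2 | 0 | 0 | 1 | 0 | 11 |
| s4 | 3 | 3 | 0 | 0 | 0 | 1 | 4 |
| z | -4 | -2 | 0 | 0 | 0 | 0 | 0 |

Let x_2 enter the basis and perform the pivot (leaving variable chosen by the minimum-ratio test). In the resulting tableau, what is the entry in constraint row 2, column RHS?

Ratio test on column x_2 — row 1: 28/4 = 7; row 2: 25/3 = 25/3; row 3: 11/2 = 11/2; row 4: 4/3 = 4/3. Minimum is 4/3 at row 4 (s4 leaves); pivot element 3.
Divide row 4 by 3; eliminate column x_2 from the other rows.
Row 2 update in column RHS: 25 − 3·(4/3) = 21.

21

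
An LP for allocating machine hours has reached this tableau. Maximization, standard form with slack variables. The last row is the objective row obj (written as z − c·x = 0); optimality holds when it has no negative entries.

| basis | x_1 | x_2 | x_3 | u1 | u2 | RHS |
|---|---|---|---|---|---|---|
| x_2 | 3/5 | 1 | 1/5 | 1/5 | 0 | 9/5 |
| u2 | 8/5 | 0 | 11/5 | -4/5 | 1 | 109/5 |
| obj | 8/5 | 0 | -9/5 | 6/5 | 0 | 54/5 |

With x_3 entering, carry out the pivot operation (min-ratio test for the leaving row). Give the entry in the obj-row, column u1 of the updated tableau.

3

Ratio test on column x_3 — row 1: (9/5)/(1/5) = 9; row 2: (109/5)/(11/5) = 109/11. Minimum is 9 at row 1 (x_2 leaves); pivot element 1/5.
Divide row 1 by 1/5; eliminate column x_3 from the other rows.
obj-row update in column u1: 6/5 − (-9/5)·1 = 3.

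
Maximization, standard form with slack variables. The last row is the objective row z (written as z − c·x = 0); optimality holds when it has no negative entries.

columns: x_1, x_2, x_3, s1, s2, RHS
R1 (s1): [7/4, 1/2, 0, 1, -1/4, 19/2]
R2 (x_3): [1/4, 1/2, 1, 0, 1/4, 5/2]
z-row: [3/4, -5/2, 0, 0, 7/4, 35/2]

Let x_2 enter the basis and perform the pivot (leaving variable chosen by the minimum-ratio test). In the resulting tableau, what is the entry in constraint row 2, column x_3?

Ratio test on column x_2 — row 1: (19/2)/(1/2) = 19; row 2: (5/2)/(1/2) = 5. Minimum is 5 at row 2 (x_3 leaves); pivot element 1/2.
Divide row 2 by 1/2; eliminate column x_2 from the other rows.
In the new row 2, the x_3 entry is the old entry divided by the pivot: 1/(1/2) = 2.

2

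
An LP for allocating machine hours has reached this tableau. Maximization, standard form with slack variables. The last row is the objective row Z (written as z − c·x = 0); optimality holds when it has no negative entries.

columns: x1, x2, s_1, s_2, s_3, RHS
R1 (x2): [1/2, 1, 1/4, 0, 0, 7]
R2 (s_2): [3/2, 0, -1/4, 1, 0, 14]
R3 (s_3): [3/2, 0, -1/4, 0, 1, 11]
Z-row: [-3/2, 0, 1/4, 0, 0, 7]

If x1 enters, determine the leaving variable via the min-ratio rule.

Column x1 entries and ratios — x2: 7/(1/2) = 14; s_2: 14/(3/2) = 28/3; s_3: 11/(3/2) = 22/3.
Smallest ratio is 22/3 in the row of s_3, so s_3 leaves.

s_3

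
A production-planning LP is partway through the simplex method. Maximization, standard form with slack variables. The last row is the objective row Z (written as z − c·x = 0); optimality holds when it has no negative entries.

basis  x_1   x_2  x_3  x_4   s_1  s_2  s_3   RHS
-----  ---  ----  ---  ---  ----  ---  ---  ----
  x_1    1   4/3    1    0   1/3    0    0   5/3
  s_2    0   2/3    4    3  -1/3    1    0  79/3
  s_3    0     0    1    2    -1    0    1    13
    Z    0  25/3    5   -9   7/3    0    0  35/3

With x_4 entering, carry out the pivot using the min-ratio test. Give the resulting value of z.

Ratio test on column x_4 — row 1: entry 0 ≤ 0; row 2: (79/3)/3 = 79/9; row 3: 13/2 = 13/2. Minimum is 13/2 at row 3 (s_3 leaves); pivot element 2.
Pivot on row 3; the Z-row RHS becomes 35/3 − (-9)·(13/2) = 421/6.

421/6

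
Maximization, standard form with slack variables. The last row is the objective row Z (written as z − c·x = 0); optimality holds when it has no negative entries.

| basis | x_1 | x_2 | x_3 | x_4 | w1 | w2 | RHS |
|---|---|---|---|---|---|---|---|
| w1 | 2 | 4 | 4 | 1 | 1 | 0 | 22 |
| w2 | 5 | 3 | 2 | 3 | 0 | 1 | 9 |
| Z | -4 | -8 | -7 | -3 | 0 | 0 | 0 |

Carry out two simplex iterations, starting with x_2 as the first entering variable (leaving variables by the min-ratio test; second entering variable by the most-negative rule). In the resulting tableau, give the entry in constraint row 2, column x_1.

Ratio test on column x_2 — row 1: 22/4 = 11/2; row 2: 9/3 = 3. Minimum is 3 at row 2 (w2 leaves); pivot element 3.
Divide row 2 by 3; eliminate column x_2 from the other rows.
Second iteration: most negative Z-row entry is -5/3 in column x_3, so x_3 enters.
Ratio test on column x_3 — row 1: 10/(4/3) = 15/2; row 2: 3/(2/3) = 9/2. Minimum is 9/2 at row 2 (x_2 leaves); pivot element 2/3.
Divide row 2 by 2/3; eliminate column x_3 from the other rows.
After both pivots, the entry at constraint row 2, column x_1 is 5/2.

5/2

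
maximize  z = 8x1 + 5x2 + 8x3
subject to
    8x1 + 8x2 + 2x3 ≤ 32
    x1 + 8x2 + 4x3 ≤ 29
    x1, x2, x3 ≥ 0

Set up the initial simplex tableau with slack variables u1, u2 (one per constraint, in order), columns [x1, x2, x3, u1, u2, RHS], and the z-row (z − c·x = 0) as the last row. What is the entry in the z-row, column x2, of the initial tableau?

-5

The z-row carries the negated objective coefficients: the x2 entry is -5.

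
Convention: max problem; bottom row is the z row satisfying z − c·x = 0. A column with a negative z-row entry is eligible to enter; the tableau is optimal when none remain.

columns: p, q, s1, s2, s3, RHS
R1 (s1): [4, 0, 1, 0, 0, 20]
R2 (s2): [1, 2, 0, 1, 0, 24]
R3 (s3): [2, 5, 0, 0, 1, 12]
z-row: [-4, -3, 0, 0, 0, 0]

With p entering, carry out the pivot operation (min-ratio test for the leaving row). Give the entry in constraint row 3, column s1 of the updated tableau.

Ratio test on column p — row 1: 20/4 = 5; row 2: 24/1 = 24; row 3: 12/2 = 6. Minimum is 5 at row 1 (s1 leaves); pivot element 4.
Divide row 1 by 4; eliminate column p from the other rows.
Row 3 update in column s1: 0 − 2·(1/4) = -1/2.

-1/2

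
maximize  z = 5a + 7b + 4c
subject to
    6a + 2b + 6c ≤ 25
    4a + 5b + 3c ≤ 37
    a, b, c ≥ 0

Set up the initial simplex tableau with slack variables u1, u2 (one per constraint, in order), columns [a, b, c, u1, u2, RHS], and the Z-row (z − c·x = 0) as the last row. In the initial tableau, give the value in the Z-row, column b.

The Z-row carries the negated objective coefficients: the b entry is -7.

-7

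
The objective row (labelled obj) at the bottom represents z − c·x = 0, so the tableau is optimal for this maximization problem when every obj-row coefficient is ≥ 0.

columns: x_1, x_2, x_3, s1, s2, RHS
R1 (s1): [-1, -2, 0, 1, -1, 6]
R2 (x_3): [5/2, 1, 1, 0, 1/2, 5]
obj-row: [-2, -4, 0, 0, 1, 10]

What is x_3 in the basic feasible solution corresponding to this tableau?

5

x_3 is basic (row 2); its value is the RHS of that row, 5.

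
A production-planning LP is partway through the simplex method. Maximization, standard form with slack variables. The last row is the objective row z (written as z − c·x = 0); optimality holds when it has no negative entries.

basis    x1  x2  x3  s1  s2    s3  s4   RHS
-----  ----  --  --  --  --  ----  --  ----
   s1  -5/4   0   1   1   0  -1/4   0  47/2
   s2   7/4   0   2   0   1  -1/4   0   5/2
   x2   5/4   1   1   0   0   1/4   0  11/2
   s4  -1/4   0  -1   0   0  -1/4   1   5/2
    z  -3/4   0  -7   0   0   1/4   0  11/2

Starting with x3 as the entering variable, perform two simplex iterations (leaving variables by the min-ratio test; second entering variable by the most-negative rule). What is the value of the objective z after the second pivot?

64/3

Ratio test on column x3 — row 1: (47/2)/1 = 47/2; row 2: (5/2)/2 = 5/4; row 3: (11/2)/1 = 11/2; row 4: entry -1 ≤ 0. Minimum is 5/4 at row 2 (s2 leaves); pivot element 2.
Pivot on row 2; the z-row RHS becomes 11/2 − (-7)·(5/4) = 57/4.
Next entering variable (most negative z-row entry -5/8): s3.
Ratio test on column s3 — row 1: entry -1/8 ≤ 0; row 2: entry -1/8 ≤ 0; row 3: (17/4)/(3/8) = 34/3; row 4: entry -3/8 ≤ 0. Minimum is 34/3 at row 3 (x2 leaves); pivot element 3/8.
After the second pivot the z-row RHS is 57/4 − (-5/8)·(34/3) = 64/3.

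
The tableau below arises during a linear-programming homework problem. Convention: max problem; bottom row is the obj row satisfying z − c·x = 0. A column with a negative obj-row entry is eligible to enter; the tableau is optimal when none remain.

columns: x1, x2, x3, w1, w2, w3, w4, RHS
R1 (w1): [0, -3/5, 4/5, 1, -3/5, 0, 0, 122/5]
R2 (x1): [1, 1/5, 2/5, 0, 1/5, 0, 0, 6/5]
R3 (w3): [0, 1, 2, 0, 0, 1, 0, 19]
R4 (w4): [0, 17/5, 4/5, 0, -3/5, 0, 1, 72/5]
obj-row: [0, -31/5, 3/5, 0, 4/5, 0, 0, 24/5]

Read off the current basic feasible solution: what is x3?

x3 is not in the basis, so in the current basic feasible solution x3 = 0.

0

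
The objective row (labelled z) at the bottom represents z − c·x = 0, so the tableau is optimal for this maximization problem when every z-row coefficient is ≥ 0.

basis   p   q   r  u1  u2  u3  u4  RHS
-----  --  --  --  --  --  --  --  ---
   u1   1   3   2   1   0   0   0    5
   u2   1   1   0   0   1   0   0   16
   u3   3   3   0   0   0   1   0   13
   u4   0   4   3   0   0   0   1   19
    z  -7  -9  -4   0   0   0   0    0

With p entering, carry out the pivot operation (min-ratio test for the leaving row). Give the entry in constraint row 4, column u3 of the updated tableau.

0

Ratio test on column p — row 1: 5/1 = 5; row 2: 16/1 = 16; row 3: 13/3 = 13/3; row 4: entry 0 ≤ 0. Minimum is 13/3 at row 3 (u3 leaves); pivot element 3.
Divide row 3 by 3; eliminate column p from the other rows.
Row 4 update in column u3: 0 − 0·(1/3) = 0.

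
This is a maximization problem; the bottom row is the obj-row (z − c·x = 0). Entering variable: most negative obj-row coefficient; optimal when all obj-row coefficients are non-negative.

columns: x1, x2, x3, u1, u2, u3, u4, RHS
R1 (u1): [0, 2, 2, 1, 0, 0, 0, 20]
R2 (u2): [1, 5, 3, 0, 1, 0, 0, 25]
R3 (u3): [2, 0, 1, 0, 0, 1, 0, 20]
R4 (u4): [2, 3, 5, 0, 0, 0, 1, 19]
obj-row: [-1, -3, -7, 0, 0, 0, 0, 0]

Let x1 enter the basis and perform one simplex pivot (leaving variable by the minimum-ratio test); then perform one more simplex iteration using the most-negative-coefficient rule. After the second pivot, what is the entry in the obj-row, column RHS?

Ratio test on column x1 — row 1: entry 0 ≤ 0; row 2: 25/1 = 25; row 3: 20/2 = 10; row 4: 19/2 = 19/2. Minimum is 19/2 at row 4 (u4 leaves); pivot element 2.
Divide row 4 by 2; eliminate column x1 from the other rows.
Second iteration: most negative obj-row entry is -9/2 in column x3, so x3 enters.
Ratio test on column x3 — row 1: 20/2 = 10; row 2: (31/2)/(1/2) = 31; row 3: entry -4 ≤ 0; row 4: (19/2)/(5/2) = 19/5. Minimum is 19/5 at row 4 (x1 leaves); pivot element 5/2.
Divide row 4 by 5/2; eliminate column x3 from the other rows.
After both pivots, the entry at the obj-row, column RHS is 133/5.

133/5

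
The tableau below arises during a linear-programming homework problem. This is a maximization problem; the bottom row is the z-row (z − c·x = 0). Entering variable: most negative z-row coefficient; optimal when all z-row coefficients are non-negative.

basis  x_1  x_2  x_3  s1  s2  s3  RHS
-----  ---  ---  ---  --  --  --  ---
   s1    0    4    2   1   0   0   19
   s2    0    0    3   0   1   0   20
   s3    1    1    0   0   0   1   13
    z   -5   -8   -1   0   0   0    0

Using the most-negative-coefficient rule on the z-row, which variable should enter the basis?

x_2

Negative z-row entries: x_1: -5, x_2: -8, x_3: -1.
The most negative is -8 in column x_2, so x_2 enters.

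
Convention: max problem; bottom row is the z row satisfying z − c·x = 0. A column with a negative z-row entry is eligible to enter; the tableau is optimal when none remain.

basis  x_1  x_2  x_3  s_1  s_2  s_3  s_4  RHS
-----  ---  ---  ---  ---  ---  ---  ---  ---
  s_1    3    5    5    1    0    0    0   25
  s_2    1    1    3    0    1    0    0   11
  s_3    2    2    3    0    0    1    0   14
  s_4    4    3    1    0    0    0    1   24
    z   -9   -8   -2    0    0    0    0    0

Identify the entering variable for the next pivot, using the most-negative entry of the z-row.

x_1

Negative z-row entries: x_1: -9, x_2: -8, x_3: -2.
The most negative is -9 in column x_1, so x_1 enters.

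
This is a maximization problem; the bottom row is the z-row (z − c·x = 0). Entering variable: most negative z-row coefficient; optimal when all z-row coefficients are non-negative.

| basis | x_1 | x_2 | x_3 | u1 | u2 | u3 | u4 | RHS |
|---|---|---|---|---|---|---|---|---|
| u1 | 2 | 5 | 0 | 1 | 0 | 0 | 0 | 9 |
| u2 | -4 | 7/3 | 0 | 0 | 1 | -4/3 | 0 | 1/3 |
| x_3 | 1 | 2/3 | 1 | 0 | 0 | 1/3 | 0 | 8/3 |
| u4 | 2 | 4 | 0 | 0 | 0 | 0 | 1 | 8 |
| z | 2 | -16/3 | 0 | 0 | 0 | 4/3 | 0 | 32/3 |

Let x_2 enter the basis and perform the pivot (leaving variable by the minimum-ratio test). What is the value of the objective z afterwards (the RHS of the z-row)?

Ratio test on column x_2 — row 1: 9/5 = 9/5; row 2: (1/3)/(7/3) = 1/7; row 3: (8/3)/(2/3) = 4; row 4: 8/4 = 2. Minimum is 1/7 at row 2 (u2 leaves); pivot element 7/3.
Pivot on row 2; the z-row RHS becomes 32/3 − (-16/3)·(1/7) = 80/7.

80/7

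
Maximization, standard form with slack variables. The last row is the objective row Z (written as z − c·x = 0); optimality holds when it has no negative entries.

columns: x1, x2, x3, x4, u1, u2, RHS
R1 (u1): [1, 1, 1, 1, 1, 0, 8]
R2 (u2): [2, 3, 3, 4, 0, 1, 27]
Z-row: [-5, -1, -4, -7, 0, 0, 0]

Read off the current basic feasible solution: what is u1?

8

u1 is basic (row 1); its value is the RHS of that row, 8.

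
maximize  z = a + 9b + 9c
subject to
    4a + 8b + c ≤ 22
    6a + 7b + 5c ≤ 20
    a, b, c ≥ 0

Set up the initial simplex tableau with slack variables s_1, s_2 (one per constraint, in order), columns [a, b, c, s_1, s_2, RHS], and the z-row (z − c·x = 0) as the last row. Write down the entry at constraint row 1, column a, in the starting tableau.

4

Constraint 1 has coefficient 4 on a.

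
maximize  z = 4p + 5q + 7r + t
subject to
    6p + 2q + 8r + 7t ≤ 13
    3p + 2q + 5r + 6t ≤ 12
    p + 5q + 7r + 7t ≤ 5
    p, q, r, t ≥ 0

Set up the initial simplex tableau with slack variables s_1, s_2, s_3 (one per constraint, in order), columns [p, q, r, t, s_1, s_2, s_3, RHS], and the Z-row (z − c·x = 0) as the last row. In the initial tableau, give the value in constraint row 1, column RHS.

13

The RHS of constraint 1 is b_1 = 13.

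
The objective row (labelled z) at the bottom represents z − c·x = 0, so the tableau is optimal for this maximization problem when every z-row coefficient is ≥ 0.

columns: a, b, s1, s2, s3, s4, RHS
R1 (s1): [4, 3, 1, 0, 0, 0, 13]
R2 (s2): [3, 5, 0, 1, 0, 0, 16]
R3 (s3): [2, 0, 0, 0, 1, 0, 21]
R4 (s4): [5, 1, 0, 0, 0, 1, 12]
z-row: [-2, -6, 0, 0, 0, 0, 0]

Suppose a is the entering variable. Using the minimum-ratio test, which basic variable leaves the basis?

s4

Column a entries and ratios — s1: 13/4 = 13/4; s2: 16/3 = 16/3; s3: 21/2 = 21/2; s4: 12/5 = 12/5.
Smallest ratio is 12/5 in the row of s4, so s4 leaves.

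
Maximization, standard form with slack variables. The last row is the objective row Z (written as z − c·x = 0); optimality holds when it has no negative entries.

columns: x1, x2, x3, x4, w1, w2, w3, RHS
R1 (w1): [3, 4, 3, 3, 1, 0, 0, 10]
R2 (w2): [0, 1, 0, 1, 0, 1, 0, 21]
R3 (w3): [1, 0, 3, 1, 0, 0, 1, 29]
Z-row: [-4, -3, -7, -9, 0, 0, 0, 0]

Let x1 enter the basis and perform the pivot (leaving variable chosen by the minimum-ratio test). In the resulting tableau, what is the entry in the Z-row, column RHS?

40/3

Ratio test on column x1 — row 1: 10/3 = 10/3; row 2: entry 0 ≤ 0; row 3: 29/1 = 29. Minimum is 10/3 at row 1 (w1 leaves); pivot element 3.
Divide row 1 by 3; eliminate column x1 from the other rows.
Z-row update in column RHS: 0 − (-4)·(10/3) = 40/3.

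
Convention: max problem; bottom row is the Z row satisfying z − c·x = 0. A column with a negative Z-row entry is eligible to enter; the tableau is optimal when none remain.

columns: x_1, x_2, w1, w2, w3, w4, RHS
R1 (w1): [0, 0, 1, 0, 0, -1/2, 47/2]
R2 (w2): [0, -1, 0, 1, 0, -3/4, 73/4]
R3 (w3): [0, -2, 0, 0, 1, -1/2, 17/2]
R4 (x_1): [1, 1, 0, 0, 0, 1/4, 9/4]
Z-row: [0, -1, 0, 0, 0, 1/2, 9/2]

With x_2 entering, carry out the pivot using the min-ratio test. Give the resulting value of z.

Ratio test on column x_2 — row 1: entry 0 ≤ 0; row 2: entry -1 ≤ 0; row 3: entry -2 ≤ 0; row 4: (9/4)/1 = 9/4. Minimum is 9/4 at row 4 (x_1 leaves); pivot element 1.
Pivot on row 4; the Z-row RHS becomes 9/2 − (-1)·(9/4) = 27/4.

27/4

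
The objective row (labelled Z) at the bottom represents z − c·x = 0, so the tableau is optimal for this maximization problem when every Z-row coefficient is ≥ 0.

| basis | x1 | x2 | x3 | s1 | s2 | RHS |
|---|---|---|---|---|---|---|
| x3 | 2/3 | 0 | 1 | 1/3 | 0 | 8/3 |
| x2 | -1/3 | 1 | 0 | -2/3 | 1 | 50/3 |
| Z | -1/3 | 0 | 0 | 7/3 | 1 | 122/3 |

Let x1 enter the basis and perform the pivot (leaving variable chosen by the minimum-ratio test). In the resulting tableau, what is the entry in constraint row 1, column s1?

Ratio test on column x1 — row 1: (8/3)/(2/3) = 4; row 2: entry -1/3 ≤ 0. Minimum is 4 at row 1 (x3 leaves); pivot element 2/3.
Divide row 1 by 2/3; eliminate column x1 from the other rows.
In the new row 1, the s1 entry is the old entry divided by the pivot: (1/3)/(2/3) = 1/2.

1/2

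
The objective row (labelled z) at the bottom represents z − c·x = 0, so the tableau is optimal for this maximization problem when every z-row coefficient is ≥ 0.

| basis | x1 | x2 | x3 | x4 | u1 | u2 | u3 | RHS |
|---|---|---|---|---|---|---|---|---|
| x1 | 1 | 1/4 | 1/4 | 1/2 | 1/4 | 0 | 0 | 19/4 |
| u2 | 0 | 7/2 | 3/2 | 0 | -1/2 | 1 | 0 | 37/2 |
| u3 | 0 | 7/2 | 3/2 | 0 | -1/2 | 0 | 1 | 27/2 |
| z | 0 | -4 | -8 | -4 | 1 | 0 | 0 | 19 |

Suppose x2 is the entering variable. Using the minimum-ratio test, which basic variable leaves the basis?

Column x2 entries and ratios — x1: (19/4)/(1/4) = 19; u2: (37/2)/(7/2) = 37/7; u3: (27/2)/(7/2) = 27/7.
Smallest ratio is 27/7 in the row of u3, so u3 leaves.

u3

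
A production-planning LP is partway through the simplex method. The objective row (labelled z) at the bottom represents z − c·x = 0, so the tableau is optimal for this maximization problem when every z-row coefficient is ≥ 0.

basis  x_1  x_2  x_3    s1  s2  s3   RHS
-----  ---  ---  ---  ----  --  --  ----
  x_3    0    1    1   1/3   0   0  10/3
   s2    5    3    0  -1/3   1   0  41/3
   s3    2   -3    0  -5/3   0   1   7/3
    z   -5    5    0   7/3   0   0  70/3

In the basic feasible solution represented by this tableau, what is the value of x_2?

x_2 is not in the basis, so in the current basic feasible solution x_2 = 0.

0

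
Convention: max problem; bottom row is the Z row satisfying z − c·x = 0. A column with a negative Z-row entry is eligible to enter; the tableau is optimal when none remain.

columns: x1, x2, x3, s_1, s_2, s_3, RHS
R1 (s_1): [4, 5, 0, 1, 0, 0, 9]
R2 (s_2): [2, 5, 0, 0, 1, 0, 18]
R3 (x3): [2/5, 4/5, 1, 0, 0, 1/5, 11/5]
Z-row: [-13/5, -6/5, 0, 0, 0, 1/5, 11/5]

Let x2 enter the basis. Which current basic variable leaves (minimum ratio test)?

s_1

Column x2 entries and ratios — s_1: 9/5 = 9/5; s_2: 18/5 = 18/5; x3: (11/5)/(4/5) = 11/4.
Smallest ratio is 9/5 in the row of s_1, so s_1 leaves.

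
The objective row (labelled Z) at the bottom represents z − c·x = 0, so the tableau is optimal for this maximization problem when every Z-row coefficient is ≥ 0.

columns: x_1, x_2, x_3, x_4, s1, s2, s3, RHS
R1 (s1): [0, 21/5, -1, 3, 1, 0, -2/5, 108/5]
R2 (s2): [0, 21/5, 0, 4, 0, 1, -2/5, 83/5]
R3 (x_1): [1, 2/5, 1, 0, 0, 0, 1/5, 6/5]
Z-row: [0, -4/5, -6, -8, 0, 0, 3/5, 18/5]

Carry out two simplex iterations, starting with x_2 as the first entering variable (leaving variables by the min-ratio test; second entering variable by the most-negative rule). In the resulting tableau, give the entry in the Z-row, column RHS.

Ratio test on column x_2 — row 1: (108/5)/(21/5) = 36/7; row 2: (83/5)/(21/5) = 83/21; row 3: (6/5)/(2/5) = 3. Minimum is 3 at row 3 (x_1 leaves); pivot element 2/5.
Divide row 3 by 2/5; eliminate column x_2 from the other rows.
Second iteration: most negative Z-row entry is -8 in column x_4, so x_4 enters.
Ratio test on column x_4 — row 1: 9/3 = 3; row 2: 4/4 = 1; row 3: entry 0 ≤ 0. Minimum is 1 at row 2 (s2 leaves); pivot element 4.
Divide row 2 by 4; eliminate column x_4 from the other rows.
After both pivots, the entry at the Z-row, column RHS is 14.

14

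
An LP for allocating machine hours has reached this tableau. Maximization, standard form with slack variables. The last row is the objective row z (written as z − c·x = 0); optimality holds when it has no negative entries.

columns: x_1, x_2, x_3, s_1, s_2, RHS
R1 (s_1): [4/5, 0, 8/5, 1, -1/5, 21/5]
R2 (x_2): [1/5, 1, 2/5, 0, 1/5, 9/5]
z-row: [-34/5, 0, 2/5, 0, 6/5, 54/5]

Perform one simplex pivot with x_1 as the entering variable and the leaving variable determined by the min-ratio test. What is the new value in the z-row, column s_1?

Ratio test on column x_1 — row 1: (21/5)/(4/5) = 21/4; row 2: (9/5)/(1/5) = 9. Minimum is 21/4 at row 1 (s_1 leaves); pivot element 4/5.
Divide row 1 by 4/5; eliminate column x_1 from the other rows.
z-row update in column s_1: 0 − (-34/5)·(5/4) = 17/2.

17/2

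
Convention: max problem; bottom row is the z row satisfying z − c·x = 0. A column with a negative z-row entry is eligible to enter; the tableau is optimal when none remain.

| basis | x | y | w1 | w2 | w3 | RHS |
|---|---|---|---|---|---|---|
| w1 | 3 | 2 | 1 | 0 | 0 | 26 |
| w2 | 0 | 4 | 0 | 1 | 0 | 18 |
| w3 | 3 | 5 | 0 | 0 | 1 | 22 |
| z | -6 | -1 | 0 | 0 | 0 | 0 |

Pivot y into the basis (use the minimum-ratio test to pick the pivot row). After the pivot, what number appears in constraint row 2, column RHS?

2/5

Ratio test on column y — row 1: 26/2 = 13; row 2: 18/4 = 9/2; row 3: 22/5 = 22/5. Minimum is 22/5 at row 3 (w3 leaves); pivot element 5.
Divide row 3 by 5; eliminate column y from the other rows.
Row 2 update in column RHS: 18 − 4·(22/5) = 2/5.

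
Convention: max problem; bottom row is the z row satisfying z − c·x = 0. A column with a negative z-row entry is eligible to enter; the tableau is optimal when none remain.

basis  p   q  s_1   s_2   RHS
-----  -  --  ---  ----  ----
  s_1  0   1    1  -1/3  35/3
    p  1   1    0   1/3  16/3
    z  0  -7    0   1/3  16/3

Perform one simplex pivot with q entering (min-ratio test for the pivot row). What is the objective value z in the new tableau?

Ratio test on column q — row 1: (35/3)/1 = 35/3; row 2: (16/3)/1 = 16/3. Minimum is 16/3 at row 2 (p leaves); pivot element 1.
Pivot on row 2; the z-row RHS becomes 16/3 − (-7)·(16/3) = 128/3.

128/3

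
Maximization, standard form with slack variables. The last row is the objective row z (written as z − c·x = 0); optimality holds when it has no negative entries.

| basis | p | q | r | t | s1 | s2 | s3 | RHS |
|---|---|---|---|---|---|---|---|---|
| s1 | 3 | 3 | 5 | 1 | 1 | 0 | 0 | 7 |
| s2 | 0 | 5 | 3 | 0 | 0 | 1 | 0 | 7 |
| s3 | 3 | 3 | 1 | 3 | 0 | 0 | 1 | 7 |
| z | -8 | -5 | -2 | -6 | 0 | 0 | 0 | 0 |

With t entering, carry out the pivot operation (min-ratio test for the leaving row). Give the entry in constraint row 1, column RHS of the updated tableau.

14/3

Ratio test on column t — row 1: 7/1 = 7; row 2: entry 0 ≤ 0; row 3: 7/3 = 7/3. Minimum is 7/3 at row 3 (s3 leaves); pivot element 3.
Divide row 3 by 3; eliminate column t from the other rows.
Row 1 update in column RHS: 7 − 1·(7/3) = 14/3.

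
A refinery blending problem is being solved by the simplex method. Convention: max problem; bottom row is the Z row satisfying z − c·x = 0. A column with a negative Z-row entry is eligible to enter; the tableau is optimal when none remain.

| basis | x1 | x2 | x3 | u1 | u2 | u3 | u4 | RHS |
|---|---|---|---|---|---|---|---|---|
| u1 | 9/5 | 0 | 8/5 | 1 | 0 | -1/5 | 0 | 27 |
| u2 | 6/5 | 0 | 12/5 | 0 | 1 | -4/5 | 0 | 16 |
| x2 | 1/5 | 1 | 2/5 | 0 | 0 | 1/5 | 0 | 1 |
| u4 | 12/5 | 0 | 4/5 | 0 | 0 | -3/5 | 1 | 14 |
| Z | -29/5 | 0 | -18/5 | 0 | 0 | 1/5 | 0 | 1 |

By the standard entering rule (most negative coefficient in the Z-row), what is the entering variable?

x1

Negative Z-row entries: x1: -29/5, x3: -18/5.
The most negative is -29/5 in column x1, so x1 enters.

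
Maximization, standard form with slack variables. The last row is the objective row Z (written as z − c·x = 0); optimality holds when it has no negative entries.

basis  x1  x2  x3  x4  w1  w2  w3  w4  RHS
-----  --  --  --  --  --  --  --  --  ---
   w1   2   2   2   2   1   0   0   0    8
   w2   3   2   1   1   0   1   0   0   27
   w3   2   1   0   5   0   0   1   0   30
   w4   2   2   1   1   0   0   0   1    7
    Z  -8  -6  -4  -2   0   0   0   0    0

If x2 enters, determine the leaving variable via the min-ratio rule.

Column x2 entries and ratios — w1: 8/2 = 4; w2: 27/2 = 27/2; w3: 30/1 = 30; w4: 7/2 = 7/2.
Smallest ratio is 7/2 in the row of w4, so w4 leaves.

w4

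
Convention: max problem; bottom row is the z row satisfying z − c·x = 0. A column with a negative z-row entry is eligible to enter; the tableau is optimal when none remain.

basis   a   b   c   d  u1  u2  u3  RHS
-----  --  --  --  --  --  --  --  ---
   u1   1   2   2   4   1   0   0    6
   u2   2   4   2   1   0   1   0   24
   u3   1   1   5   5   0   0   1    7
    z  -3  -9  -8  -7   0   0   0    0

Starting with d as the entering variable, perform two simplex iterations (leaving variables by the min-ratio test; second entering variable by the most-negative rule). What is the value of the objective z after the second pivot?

Ratio test on column d — row 1: 6/4 = 3/2; row 2: 24/1 = 24; row 3: 7/5 = 7/5. Minimum is 7/5 at row 3 (u3 leaves); pivot element 5.
Pivot on row 3; the z-row RHS becomes 0 − (-7)·(7/5) = 49/5.
Next entering variable (most negative z-row entry -38/5): b.
Ratio test on column b — row 1: (2/5)/(6/5) = 1/3; row 2: (113/5)/(19/5) = 113/19; row 3: (7/5)/(1/5) = 7. Minimum is 1/3 at row 1 (u1 leaves); pivot element 6/5.
After the second pivot the z-row RHS is 49/5 − (-38/5)·(1/3) = 37/3.

37/3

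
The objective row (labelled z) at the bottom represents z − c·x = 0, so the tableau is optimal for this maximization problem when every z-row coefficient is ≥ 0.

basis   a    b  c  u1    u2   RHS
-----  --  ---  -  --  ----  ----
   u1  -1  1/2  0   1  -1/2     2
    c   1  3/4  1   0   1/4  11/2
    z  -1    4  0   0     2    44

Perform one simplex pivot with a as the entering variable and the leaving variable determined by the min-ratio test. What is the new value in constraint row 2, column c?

Ratio test on column a — row 1: entry -1 ≤ 0; row 2: (11/2)/1 = 11/2. Minimum is 11/2 at row 2 (c leaves); pivot element 1.
Divide row 2 by 1; eliminate column a from the other rows.
In the new row 2, the c entry is the old entry divided by the pivot: 1/1 = 1.

1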